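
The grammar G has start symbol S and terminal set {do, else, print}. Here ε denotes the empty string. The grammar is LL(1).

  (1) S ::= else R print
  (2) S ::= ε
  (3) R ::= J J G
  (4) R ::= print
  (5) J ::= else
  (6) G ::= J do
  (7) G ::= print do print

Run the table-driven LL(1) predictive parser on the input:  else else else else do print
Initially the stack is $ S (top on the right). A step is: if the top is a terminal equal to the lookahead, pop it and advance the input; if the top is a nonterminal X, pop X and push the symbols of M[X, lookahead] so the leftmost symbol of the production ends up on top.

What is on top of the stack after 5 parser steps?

step 1: stack=$ S  input=else else else else do print $  — expand S ::= else R print
step 2: stack=$ print R else  input=else else else else do print $  — match else
step 3: stack=$ print R  input=else else else do print $  — expand R ::= J J G
step 4: stack=$ print G J J  input=else else else do print $  — expand J ::= else
step 5: stack=$ print G J else  input=else else else do print $  — match else
Stack after step 5: $ print G J (top = J).

J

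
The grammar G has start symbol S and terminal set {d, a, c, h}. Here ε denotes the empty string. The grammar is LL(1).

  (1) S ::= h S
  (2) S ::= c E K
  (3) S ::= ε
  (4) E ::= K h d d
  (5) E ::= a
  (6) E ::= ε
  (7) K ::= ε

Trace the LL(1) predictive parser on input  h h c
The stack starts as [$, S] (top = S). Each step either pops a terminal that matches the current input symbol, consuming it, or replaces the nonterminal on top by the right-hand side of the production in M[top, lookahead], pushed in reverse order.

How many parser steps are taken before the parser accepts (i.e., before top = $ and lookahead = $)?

     Stack    Input    Action
  1  $ S      h h c $  expand S ::= h S
  2  $ S h    h h c $  match h
  3  $ S      h c $    expand S ::= h S
  4  $ S h    h c $    match h
  5  $ S      c $      expand S ::= c E K
  6  $ K E c  c $      match c
  7  $ K E    $        expand E ::= ε
  8  $ K      $        expand K ::= ε
Accept reached after 8 steps.

8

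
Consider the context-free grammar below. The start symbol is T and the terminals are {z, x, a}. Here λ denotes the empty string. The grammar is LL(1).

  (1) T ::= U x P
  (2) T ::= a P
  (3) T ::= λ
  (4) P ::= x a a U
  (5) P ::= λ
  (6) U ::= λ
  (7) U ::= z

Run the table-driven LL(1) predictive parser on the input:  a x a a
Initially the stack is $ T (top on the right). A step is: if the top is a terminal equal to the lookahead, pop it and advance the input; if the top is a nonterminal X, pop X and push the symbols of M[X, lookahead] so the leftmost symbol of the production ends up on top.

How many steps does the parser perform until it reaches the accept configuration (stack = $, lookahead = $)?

     Stack      Input      Action
  1  $ T        a x a a $  expand T ::= a P
  2  $ P a      a x a a $  match a
  3  $ P        x a a $    expand P ::= x a a U
  4  $ U a a x  x a a $    match x
  5  $ U a a    a a $      match a
  6  $ U a      a $        match a
  7  $ U        $          expand U ::= λ
Accept reached after 7 steps.

7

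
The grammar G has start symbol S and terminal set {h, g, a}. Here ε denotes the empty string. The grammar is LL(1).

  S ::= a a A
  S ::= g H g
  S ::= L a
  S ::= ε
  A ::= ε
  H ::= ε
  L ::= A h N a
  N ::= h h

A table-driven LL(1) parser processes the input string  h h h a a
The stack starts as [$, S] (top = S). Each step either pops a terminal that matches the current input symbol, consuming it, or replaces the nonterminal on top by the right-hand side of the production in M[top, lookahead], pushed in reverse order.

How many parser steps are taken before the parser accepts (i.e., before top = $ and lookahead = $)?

step 1: stack=$ S  input=h h h a a $  — expand S ::= L a
step 2: stack=$ a L  input=h h h a a $  — expand L ::= A h N a
step 3: stack=$ a a N h A  input=h h h a a $  — expand A ::= ε
step 4: stack=$ a a N h  input=h h h a a $  — match h
step 5: stack=$ a a N  input=h h a a $  — expand N ::= h h
step 6: stack=$ a a h h  input=h h a a $  — match h
step 7: stack=$ a a h  input=h a a $  — match h
step 8: stack=$ a a  input=a a $  — match a
step 9: stack=$ a  input=a $  — match a
Accept reached after 9 steps.

9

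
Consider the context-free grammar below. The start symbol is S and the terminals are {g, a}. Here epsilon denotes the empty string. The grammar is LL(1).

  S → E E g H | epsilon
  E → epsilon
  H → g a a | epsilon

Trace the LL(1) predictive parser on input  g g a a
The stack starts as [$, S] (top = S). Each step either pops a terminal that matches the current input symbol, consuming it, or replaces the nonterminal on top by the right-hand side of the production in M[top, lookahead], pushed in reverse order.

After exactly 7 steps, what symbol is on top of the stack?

a

step 1: stack=$ S  input=g g a a $  — expand S → E E g H
step 2: stack=$ H g E E  input=g g a a $  — expand E → epsilon
step 3: stack=$ H g E  input=g g a a $  — expand E → epsilon
step 4: stack=$ H g  input=g g a a $  — match g
step 5: stack=$ H  input=g a a $  — expand H → g a a
step 6: stack=$ a a g  input=g a a $  — match g
step 7: stack=$ a a  input=a a $  — match a
Stack after step 7: $ a (top = a).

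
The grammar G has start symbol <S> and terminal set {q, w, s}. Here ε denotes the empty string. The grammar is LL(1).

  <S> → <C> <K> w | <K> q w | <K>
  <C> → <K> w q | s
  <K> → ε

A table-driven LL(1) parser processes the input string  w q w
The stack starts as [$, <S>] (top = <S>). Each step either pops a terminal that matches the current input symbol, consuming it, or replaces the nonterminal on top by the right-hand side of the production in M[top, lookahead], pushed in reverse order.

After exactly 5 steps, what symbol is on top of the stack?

step 1: stack=$ <S>  input=w q w $  — expand <S> → <C> <K> w
step 2: stack=$ w <K> <C>  input=w q w $  — expand <C> → <K> w q
step 3: stack=$ w <K> q w <K>  input=w q w $  — expand <K> → ε
step 4: stack=$ w <K> q w  input=w q w $  — match w
step 5: stack=$ w <K> q  input=q w $  — match q
Stack after step 5: $ w <K> (top = <K>).

<K>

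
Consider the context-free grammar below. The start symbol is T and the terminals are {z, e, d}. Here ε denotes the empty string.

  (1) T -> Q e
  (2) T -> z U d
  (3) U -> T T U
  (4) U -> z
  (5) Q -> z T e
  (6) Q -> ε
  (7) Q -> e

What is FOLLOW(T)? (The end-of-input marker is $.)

{$, e, z}

FIRST(Q): from Q->z T e we get {z}; from Q->ε we get {ε}; from Q->e we get {e}. So FIRST(Q) = {ε, e, z}.
FIRST(T): from T->Q e we get {e, z}; from T->z U d we get {z}. So FIRST(T) = {e, z}.
FIRST(U): from U->T T U we get {e, z}; from U->z we get {z}. So FIRST(U) = {e, z}.
FOLLOW(T) includes $ since T is the start symbol.
FOLLOW(T): in U->T T U (occurrence 1), T is followed by T U with FIRST {e, z}; in U->T T U (occurrence 2), T is followed by U with FIRST {e, z}; in Q->z T e, T is followed by e with FIRST {e}. Thus FOLLOW(T) = {$, e, z}.
FOLLOW(U): in T->z U d, U is followed by d with FIRST {d}; in U->T T U, the suffix after U is empty (adds nothing new). Thus FOLLOW(U) = {d}.
FOLLOW(Q): in T->Q e, Q is followed by e with FIRST {e}. Thus FOLLOW(Q) = {e}.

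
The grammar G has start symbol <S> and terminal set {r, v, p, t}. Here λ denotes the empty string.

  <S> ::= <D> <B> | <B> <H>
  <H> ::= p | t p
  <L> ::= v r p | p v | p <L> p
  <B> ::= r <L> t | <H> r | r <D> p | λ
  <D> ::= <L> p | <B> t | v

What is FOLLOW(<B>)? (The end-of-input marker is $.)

{$, p, t}

FIRST(<H>): from <H>::=p we get {p}; from <H>::=t p we get {t}. So FIRST(<H>) = {p, t}.
FIRST(<L>): from <L>::=v r p we get {v}; from <L>::=p v we get {p}; from <L>::=p <L> p we get {p}. So FIRST(<L>) = {p, v}.
FIRST(<B>): from <B>::=r <L> t we get {r}; from <B>::=<H> r we get {p, t}; from <B>::=r <D> p we get {r}; from <B>::=λ we get {λ}. So FIRST(<B>) = {λ, p, r, t}.
FIRST(<D>): from <D>::=<L> p we get {p, v}; from <D>::=<B> t we get {p, r, t}; from <D>::=v we get {v}. So FIRST(<D>) = {p, r, t, v}.
FIRST(<S>): from <S>::=<D> <B> we get {p, r, t, v}; from <S>::=<B> <H> we get {p, r, t}. So FIRST(<S>) = {p, r, t, v}.
FOLLOW(<S>) includes $ since <S> is the start symbol.
FOLLOW(<S>): <S> appears on no right-hand side. Thus FOLLOW(<S>) = {$}.
FOLLOW(<H>): in <S>::=<B> <H>, the suffix after <H> is empty, so FOLLOW(<H>) ⊇ FOLLOW(<S>) = {$}; in <B>::=<H> r, <H> is followed by r with FIRST {r}. Thus FOLLOW(<H>) = {$, r}.
FOLLOW(<L>): in <L>::=p <L> p, <L> is followed by p with FIRST {p}; in <B>::=r <L> t, <L> is followed by t with FIRST {t}; in <D>::=<L> p, <L> is followed by p with FIRST {p}. Thus FOLLOW(<L>) = {p, t}.
FOLLOW(<B>): in <S>::=<D> <B>, the suffix after <B> is empty, so FOLLOW(<B>) ⊇ FOLLOW(<S>) = {$}; in <S>::=<B> <H>, <B> is followed by <H> with FIRST {p, t}; in <D>::=<B> t, <B> is followed by t with FIRST {t}. Thus FOLLOW(<B>) = {$, p, t}.
FOLLOW(<D>): in <S>::=<D> <B>, <D> is followed by <B> with FIRST {λ, p, r, t}; in <S>::=<D> <B>, the suffix after <D> is nullable, so FOLLOW(<D>) ⊇ FOLLOW(<S>) = {$}; in <B>::=r <D> p, <D> is followed by p with FIRST {p}. Thus FOLLOW(<D>) = {$, p, r, t}.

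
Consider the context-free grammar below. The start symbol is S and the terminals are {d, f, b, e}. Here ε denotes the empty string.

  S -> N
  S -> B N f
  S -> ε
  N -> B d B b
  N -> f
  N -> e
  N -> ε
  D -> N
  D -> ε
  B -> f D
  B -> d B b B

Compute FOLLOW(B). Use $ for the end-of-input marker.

{b, d, e, f}

FIRST(B): from B->f D we get {f}; from B->d B b B we get {d}. So FIRST(B) = {d, f}.
FIRST(N): from N->B d B b we get {d, f}; from N->f we get {f}; from N->e we get {e}; from N->ε we get {ε}. So FIRST(N) = {ε, d, e, f}.
FIRST(S): from S->N we get {ε, d, e, f}; from S->B N f we get {d, f}; from S->ε we get {ε}. So FIRST(S) = {ε, d, e, f}.
FIRST(D): from D->N we get {ε, d, e, f}; from D->ε we get {ε}. So FIRST(D) = {ε, d, e, f}.
FOLLOW(S) includes $ since S is the start symbol.
FOLLOW(S): S appears on no right-hand side. Thus FOLLOW(S) = {$}.
FOLLOW(B): in S->B N f, B is followed by N f with FIRST {d, e, f}; in N->B d B b (occurrence 1), B is followed by d B b with FIRST {d}; in N->B d B b (occurrence 2), B is followed by b with FIRST {b}; in B->d B b B (occurrence 1), B is followed by b B with FIRST {b}; in B->d B b B (occurrence 2), the suffix after B is empty (adds nothing new). Thus FOLLOW(B) = {b, d, e, f}.
FOLLOW(D): in B->f D, the suffix after D is empty, so FOLLOW(D) ⊇ FOLLOW(B) = {b, d, e, f}. Thus FOLLOW(D) = {b, d, e, f}.
FOLLOW(N): in S->N, the suffix after N is empty, so FOLLOW(N) ⊇ FOLLOW(S) = {$}; in S->B N f, N is followed by f with FIRST {f}; in D->N, the suffix after N is empty, so FOLLOW(N) ⊇ FOLLOW(D) = {b, d, e, f}. Thus FOLLOW(N) = {$, b, d, e, f}.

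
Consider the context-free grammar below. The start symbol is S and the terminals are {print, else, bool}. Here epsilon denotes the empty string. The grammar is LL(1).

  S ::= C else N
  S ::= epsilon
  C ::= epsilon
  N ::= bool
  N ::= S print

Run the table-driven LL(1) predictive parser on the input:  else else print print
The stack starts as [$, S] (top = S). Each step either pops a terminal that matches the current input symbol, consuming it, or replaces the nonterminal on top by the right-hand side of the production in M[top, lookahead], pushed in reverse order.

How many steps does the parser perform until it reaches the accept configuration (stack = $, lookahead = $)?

      Stack             Input                    Action
   1  $ S               else else print print $  expand S ::= C else N
   2  $ N else C        else else print print $  expand C ::= epsilon
   3  $ N else          else else print print $  match else
   4  $ N               else print print $       expand N ::= S print
   5  $ print S         else print print $       expand S ::= C else N
   6  $ print N else C  else print print $       expand C ::= epsilon
   7  $ print N else    else print print $       match else
   8  $ print N         print print $            expand N ::= S print
   9  $ print print S   print print $            expand S ::= epsilon
  10  $ print print     print print $            match print
  11  $ print           print $                  match print
Accept reached after 11 steps.

11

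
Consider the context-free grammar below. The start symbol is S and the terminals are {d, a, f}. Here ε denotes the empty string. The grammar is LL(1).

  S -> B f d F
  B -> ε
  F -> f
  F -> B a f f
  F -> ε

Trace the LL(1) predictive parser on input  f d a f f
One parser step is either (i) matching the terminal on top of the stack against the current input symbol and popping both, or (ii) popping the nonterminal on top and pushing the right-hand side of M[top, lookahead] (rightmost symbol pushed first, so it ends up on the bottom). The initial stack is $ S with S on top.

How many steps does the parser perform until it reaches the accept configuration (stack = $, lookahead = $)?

step 1: stack=$ S  input=f d a f f $  — expand S -> B f d F
step 2: stack=$ F d f B  input=f d a f f $  — expand B -> ε
step 3: stack=$ F d f  input=f d a f f $  — match f
step 4: stack=$ F d  input=d a f f $  — match d
step 5: stack=$ F  input=a f f $  — expand F -> B a f f
step 6: stack=$ f f a B  input=a f f $  — expand B -> ε
step 7: stack=$ f f a  input=a f f $  — match a
step 8: stack=$ f f  input=f f $  — match f
step 9: stack=$ f  input=f $  — match f
Accept reached after 9 steps.

9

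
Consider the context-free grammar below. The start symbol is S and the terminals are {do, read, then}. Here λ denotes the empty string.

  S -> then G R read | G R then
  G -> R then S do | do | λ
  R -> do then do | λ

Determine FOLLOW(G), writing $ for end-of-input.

{do, read, then}

FIRST(R): from R->do then do we get {do}; from R->λ we get {λ}. So FIRST(R) = {λ, do}.
FIRST(G): from G->R then S do we get {do, then}; from G->do we get {do}; from G->λ we get {λ}. So FIRST(G) = {λ, do, then}.
FIRST(S): from S->then G R read we get {then}; from S->G R then we get {do, then}. So FIRST(S) = {do, then}.
FOLLOW(S) includes $ since S is the start symbol.
FOLLOW(S): in G->R then S do, S is followed by do with FIRST {do}. Thus FOLLOW(S) = {$, do}.
FOLLOW(G): in S->then G R read, G is followed by R read with FIRST {do, read}; in S->G R then, G is followed by R then with FIRST {do, then}. Thus FOLLOW(G) = {do, read, then}.
FOLLOW(R): in S->then G R read, R is followed by read with FIRST {read}; in S->G R then, R is followed by then with FIRST {then}; in G->R then S do, R is followed by then S do with FIRST {then}. Thus FOLLOW(R) = {read, then}.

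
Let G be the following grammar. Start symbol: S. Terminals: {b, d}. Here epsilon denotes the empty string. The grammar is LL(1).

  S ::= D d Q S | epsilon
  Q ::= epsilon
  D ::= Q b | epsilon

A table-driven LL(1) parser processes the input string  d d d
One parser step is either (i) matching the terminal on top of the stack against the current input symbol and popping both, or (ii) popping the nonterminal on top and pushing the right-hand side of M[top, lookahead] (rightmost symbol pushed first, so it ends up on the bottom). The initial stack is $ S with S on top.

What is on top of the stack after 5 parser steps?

D

     Stack      Input    Action
  1  $ S        d d d $  expand S ::= D d Q S
  2  $ S Q d D  d d d $  expand D ::= epsilon
  3  $ S Q d    d d d $  match d
  4  $ S Q      d d $    expand Q ::= epsilon
  5  $ S        d d $    expand S ::= D d Q S
Stack after step 5: $ S Q d D (top = D).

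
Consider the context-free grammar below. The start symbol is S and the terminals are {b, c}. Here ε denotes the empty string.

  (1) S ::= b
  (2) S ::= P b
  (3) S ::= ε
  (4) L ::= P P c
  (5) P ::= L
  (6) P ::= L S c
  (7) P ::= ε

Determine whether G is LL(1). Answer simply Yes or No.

FIRST(S) = {ε, b, c}
FIRST(L) = {c}
FIRST(P) = {ε, c}
FOLLOW(S) = {$, c}
FOLLOW(L) = {b, c}
FOLLOW(P) = {b, c}
Cell M[P, c] receives both P ::= L and P ::= L S c and P ::= ε — the grammar is not LL(1).

No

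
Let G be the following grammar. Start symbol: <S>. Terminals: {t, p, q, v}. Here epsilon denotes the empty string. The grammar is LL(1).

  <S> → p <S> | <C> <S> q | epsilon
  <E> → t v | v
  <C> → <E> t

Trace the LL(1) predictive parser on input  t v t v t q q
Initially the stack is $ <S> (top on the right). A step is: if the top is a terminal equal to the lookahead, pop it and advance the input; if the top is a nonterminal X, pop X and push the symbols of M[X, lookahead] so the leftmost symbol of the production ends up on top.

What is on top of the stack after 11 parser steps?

step 1: stack=$ <S>  input=t v t v t q q $  — expand <S> → <C> <S> q
step 2: stack=$ q <S> <C>  input=t v t v t q q $  — expand <C> → <E> t
step 3: stack=$ q <S> t <E>  input=t v t v t q q $  — expand <E> → t v
step 4: stack=$ q <S> t v t  input=t v t v t q q $  — match t
step 5: stack=$ q <S> t v  input=v t v t q q $  — match v
step 6: stack=$ q <S> t  input=t v t q q $  — match t
step 7: stack=$ q <S>  input=v t q q $  — expand <S> → <C> <S> q
step 8: stack=$ q q <S> <C>  input=v t q q $  — expand <C> → <E> t
step 9: stack=$ q q <S> t <E>  input=v t q q $  — expand <E> → v
step 10: stack=$ q q <S> t v  input=v t q q $  — match v
step 11: stack=$ q q <S> t  input=t q q $  — match t
Stack after step 11: $ q q <S> (top = <S>).

<S>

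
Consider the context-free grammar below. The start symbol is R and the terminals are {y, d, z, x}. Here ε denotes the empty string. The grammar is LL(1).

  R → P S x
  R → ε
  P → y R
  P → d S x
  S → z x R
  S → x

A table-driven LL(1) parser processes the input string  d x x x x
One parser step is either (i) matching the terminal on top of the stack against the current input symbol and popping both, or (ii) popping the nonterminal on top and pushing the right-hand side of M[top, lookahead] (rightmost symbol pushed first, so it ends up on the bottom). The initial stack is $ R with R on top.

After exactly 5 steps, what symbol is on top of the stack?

x

step 1: stack=$ R  input=d x x x x $  — expand R → P S x
step 2: stack=$ x S P  input=d x x x x $  — expand P → d S x
step 3: stack=$ x S x S d  input=d x x x x $  — match d
step 4: stack=$ x S x S  input=x x x x $  — expand S → x
step 5: stack=$ x S x x  input=x x x x $  — match x
Stack after step 5: $ x S x (top = x).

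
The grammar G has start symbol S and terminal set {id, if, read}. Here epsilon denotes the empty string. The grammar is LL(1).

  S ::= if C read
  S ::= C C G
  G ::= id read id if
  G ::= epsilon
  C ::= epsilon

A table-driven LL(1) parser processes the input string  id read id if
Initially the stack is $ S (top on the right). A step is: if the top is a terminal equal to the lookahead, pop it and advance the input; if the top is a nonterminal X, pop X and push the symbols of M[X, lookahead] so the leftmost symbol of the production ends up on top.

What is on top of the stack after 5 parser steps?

step 1: stack=$ S  input=id read id if $  — expand S ::= C C G
step 2: stack=$ G C C  input=id read id if $  — expand C ::= epsilon
step 3: stack=$ G C  input=id read id if $  — expand C ::= epsilon
step 4: stack=$ G  input=id read id if $  — expand G ::= id read id if
step 5: stack=$ if id read id  input=id read id if $  — match id
Stack after step 5: $ if id read (top = read).

read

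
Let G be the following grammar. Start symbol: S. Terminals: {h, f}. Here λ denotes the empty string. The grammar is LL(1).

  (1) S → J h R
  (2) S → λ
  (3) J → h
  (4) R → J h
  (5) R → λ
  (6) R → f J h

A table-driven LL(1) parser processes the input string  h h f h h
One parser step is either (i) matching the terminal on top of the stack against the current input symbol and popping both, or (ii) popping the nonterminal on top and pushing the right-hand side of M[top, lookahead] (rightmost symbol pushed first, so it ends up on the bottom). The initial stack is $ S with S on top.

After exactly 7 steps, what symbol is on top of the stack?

step 1: stack=$ S  input=h h f h h $  — expand S → J h R
step 2: stack=$ R h J  input=h h f h h $  — expand J → h
step 3: stack=$ R h h  input=h h f h h $  — match h
step 4: stack=$ R h  input=h f h h $  — match h
step 5: stack=$ R  input=f h h $  — expand R → f J h
step 6: stack=$ h J f  input=f h h $  — match f
step 7: stack=$ h J  input=h h $  — expand J → h
Stack after step 7: $ h h (top = h).

h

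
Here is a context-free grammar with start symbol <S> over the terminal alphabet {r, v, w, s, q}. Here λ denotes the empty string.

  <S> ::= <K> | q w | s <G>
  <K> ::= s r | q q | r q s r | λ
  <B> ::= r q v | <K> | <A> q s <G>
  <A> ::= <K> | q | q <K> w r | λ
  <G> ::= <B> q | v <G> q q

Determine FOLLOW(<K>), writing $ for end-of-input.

{$, q, w}

FIRST(<K>): from <K>::=s r we get {s}; from <K>::=q q we get {q}; from <K>::=r q s r we get {r}; from <K>::=λ we get {λ}. So FIRST(<K>) = {λ, q, r, s}.
FIRST(<S>): from <S>::=<K> we get {λ, q, r, s}; from <S>::=q w we get {q}; from <S>::=s <G> we get {s}. So FIRST(<S>) = {λ, q, r, s}.
FIRST(<A>): from <A>::=<K> we get {λ, q, r, s}; from <A>::=q we get {q}; from <A>::=q <K> w r we get {q}; from <A>::=λ we get {λ}. So FIRST(<A>) = {λ, q, r, s}.
FIRST(<B>): from <B>::=r q v we get {r}; from <B>::=<K> we get {λ, q, r, s}; from <B>::=<A> q s <G> we get {q, r, s}. So FIRST(<B>) = {λ, q, r, s}.
FIRST(<G>): from <G>::=<B> q we get {q, r, s}; from <G>::=v <G> q q we get {v}. So FIRST(<G>) = {q, r, s, v}.
FOLLOW(<S>) includes $ since <S> is the start symbol.
FOLLOW(<S>): <S> appears on no right-hand side. Thus FOLLOW(<S>) = {$}.
FOLLOW(<B>): in <G>::=<B> q, <B> is followed by q with FIRST {q}. Thus FOLLOW(<B>) = {q}.
FOLLOW(<A>): in <B>::=<A> q s <G>, <A> is followed by q s <G> with FIRST {q}. Thus FOLLOW(<A>) = {q}.
FOLLOW(<K>): in <S>::=<K>, the suffix after <K> is empty, so FOLLOW(<K>) ⊇ FOLLOW(<S>) = {$}; in <B>::=<K>, the suffix after <K> is empty, so FOLLOW(<K>) ⊇ FOLLOW(<B>) = {q}; in <A>::=<K>, the suffix after <K> is empty, so FOLLOW(<K>) ⊇ FOLLOW(<A>) = {q}; in <A>::=q <K> w r, <K> is followed by w r with FIRST {w}. Thus FOLLOW(<K>) = {$, q, w}.
FOLLOW(<G>): in <S>::=s <G>, the suffix after <G> is empty, so FOLLOW(<G>) ⊇ FOLLOW(<S>) = {$}; in <B>::=<A> q s <G>, the suffix after <G> is empty, so FOLLOW(<G>) ⊇ FOLLOW(<B>) = {q}; in <G>::=v <G> q q, <G> is followed by q q with FIRST {q}. Thus FOLLOW(<G>) = {$, q}.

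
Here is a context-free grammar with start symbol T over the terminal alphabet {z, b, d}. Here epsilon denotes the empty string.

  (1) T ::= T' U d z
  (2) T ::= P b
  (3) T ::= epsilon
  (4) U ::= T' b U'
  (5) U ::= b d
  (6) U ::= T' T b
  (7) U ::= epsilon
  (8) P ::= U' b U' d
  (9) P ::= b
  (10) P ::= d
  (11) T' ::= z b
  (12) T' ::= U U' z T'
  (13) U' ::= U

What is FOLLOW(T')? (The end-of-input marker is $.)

{b, d, z}

FIRST(T) = {epsilon, b, d, z}  (via T' U d z, P b)
FIRST(U) = {epsilon, b, z}  (via T' b U', T' T b)
FIRST(U') = {epsilon, b, z}  (via U)
FIRST(P) = {b, d, z}  (via U' b U' d)
FIRST(T') = {b, z}  (via U U' z T')
FOLLOW(T) includes $ since T is the start symbol.
FOLLOW(T): in U::=T' T b, T is followed by b with FIRST {b}. Thus FOLLOW(T) = {$, b}.
FOLLOW(P): in T::=P b, P is followed by b with FIRST {b}. Thus FOLLOW(P) = {b}.
FOLLOW(T'): in T::=T' U d z, T' is followed by U d z with FIRST {b, d, z}; in U::=T' b U', T' is followed by b U' with FIRST {b}; in U::=T' T b, T' is followed by T b with FIRST {b, d, z}; in T'::=U U' z T', the suffix after T' is empty (adds nothing new). Thus FOLLOW(T') = {b, d, z}.
FOLLOW(U): in T::=T' U d z, U is followed by d z with FIRST {d}; in T'::=U U' z T', U is followed by U' z T' with FIRST {b, z}; in U'::=U, the suffix after U is empty, so FOLLOW(U) ⊇ FOLLOW(U') = {b, d, z}. Thus FOLLOW(U) = {b, d, z}.
FOLLOW(U'): in U::=T' b U', the suffix after U' is empty, so FOLLOW(U') ⊇ FOLLOW(U) = {b, d, z}; in P::=U' b U' d (occurrence 1), U' is followed by b U' d with FIRST {b}; in P::=U' b U' d (occurrence 2), U' is followed by d with FIRST {d}; in T'::=U U' z T', U' is followed by z T' with FIRST {z}. Thus FOLLOW(U') = {b, d, z}.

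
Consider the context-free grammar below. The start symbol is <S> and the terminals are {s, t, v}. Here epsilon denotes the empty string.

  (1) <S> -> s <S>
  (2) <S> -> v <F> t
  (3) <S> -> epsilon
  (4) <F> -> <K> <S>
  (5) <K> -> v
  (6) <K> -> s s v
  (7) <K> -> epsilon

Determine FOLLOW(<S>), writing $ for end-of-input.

FIRST(<S>) = {epsilon, s, v}
FIRST(<K>) = {epsilon, s, v}
FIRST(<F>) = {epsilon, s, v}  (via <K> <S>)
FOLLOW(<S>) includes $ since <S> is the start symbol.
FOLLOW(<F>): in <S>->v <F> t, <F> is followed by t with FIRST {t}. Thus FOLLOW(<F>) = {t}.
FOLLOW(<S>): in <S>->s <S>, the suffix after <S> is empty (adds nothing new); in <F>-><K> <S>, the suffix after <S> is empty, so FOLLOW(<S>) ⊇ FOLLOW(<F>) = {t}. Thus FOLLOW(<S>) = {$, t}.
FOLLOW(<K>): in <F>-><K> <S>, <K> is followed by <S> with FIRST {epsilon, s, v}; in <F>-><K> <S>, the suffix after <K> is nullable, so FOLLOW(<K>) ⊇ FOLLOW(<F>) = {t}. Thus FOLLOW(<K>) = {s, t, v}.

{$, t}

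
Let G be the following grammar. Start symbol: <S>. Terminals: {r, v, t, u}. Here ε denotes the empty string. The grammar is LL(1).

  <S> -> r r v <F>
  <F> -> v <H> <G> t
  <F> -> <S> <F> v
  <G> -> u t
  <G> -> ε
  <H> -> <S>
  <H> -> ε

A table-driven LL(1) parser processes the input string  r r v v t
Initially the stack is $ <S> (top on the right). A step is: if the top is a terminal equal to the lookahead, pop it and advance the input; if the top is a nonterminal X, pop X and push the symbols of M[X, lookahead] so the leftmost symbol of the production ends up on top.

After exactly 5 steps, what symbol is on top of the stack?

v

step 1: stack=$ <S>  input=r r v v t $  — expand <S> -> r r v <F>
step 2: stack=$ <F> v r r  input=r r v v t $  — match r
step 3: stack=$ <F> v r  input=r v v t $  — match r
step 4: stack=$ <F> v  input=v v t $  — match v
step 5: stack=$ <F>  input=v t $  — expand <F> -> v <H> <G> t
Stack after step 5: $ t <G> <H> v (top = v).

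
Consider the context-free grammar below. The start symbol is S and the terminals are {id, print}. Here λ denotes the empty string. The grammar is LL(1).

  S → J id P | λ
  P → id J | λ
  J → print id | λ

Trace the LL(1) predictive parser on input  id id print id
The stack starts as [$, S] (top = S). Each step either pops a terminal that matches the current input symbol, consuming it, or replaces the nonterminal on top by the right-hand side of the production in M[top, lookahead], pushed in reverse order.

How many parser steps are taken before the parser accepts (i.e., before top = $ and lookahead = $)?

8

     Stack       Input             Action
  1  $ S         id id print id $  expand S → J id P
  2  $ P id J    id id print id $  expand J → λ
  3  $ P id      id id print id $  match id
  4  $ P         id print id $     expand P → id J
  5  $ J id      id print id $     match id
  6  $ J         print id $        expand J → print id
  7  $ id print  print id $        match print
  8  $ id        id $              match id
Accept reached after 8 steps.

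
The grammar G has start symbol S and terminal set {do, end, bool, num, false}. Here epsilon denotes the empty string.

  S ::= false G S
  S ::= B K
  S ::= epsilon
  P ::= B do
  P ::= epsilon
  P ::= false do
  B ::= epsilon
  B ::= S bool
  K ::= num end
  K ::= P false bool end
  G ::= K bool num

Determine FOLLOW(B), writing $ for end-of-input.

{bool, do, false, num}

FIRST(S): from S::=false G S we get {false}; from S::=B K we get {bool, do, false, num}; from S::=epsilon we get {epsilon}. So FIRST(S) = {epsilon, bool, do, false, num}.
FIRST(B): from B::=epsilon we get {epsilon}; from B::=S bool we get {bool, do, false, num}. So FIRST(B) = {epsilon, bool, do, false, num}.
FIRST(P): from P::=B do we get {bool, do, false, num}; from P::=epsilon we get {epsilon}; from P::=false do we get {false}. So FIRST(P) = {epsilon, bool, do, false, num}.
FIRST(K): from K::=num end we get {num}; from K::=P false bool end we get {bool, do, false, num}. So FIRST(K) = {bool, do, false, num}.
FIRST(G): from G::=K bool num we get {bool, do, false, num}. So FIRST(G) = {bool, do, false, num}.
FOLLOW(S) includes $ since S is the start symbol.
FOLLOW(S): in S::=false G S, the suffix after S is empty (adds nothing new); in B::=S bool, S is followed by bool with FIRST {bool}. Thus FOLLOW(S) = {$, bool}.
FOLLOW(P): in K::=P false bool end, P is followed by false bool end with FIRST {false}. Thus FOLLOW(P) = {false}.
FOLLOW(B): in S::=B K, B is followed by K with FIRST {bool, do, false, num}; in P::=B do, B is followed by do with FIRST {do}. Thus FOLLOW(B) = {bool, do, false, num}.
FOLLOW(K): in S::=B K, the suffix after K is empty, so FOLLOW(K) ⊇ FOLLOW(S) = {$, bool}; in G::=K bool num, K is followed by bool num with FIRST {bool}. Thus FOLLOW(K) = {$, bool}.
FOLLOW(G): in S::=false G S, G is followed by S with FIRST {epsilon, bool, do, false, num}; in S::=false G S, the suffix after G is nullable, so FOLLOW(G) ⊇ FOLLOW(S) = {$, bool}. Thus FOLLOW(G) = {$, bool, do, false, num}.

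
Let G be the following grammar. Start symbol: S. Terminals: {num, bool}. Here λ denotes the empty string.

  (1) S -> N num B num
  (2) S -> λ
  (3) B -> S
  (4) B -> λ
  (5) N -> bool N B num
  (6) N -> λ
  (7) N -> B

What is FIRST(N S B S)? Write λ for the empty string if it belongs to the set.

FIRST(S) = {λ, bool, num}  (via N num B num)
FIRST(B) = {λ, bool, num}  (via S)
FIRST(N) = {λ, bool, num}  (via B)
FIRST(N S B S): take FIRST of each symbol in turn, carrying on past any symbol whose FIRST contains λ; result {λ, bool, num}.

{λ, bool, num}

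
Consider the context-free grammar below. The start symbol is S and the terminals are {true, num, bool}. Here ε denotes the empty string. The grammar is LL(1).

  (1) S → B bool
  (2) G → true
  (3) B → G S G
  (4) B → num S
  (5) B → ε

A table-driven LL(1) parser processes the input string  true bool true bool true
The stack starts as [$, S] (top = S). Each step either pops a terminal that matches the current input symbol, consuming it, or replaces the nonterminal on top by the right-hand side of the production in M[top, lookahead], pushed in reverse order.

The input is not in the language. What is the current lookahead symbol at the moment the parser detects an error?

step 1: stack=$ S  input=true bool true bool true $  — expand S → B bool
step 2: stack=$ bool B  input=true bool true bool true $  — expand B → G S G
step 3: stack=$ bool G S G  input=true bool true bool true $  — expand G → true
step 4: stack=$ bool G S true  input=true bool true bool true $  — match true
step 5: stack=$ bool G S  input=bool true bool true $  — expand S → B bool
step 6: stack=$ bool G bool B  input=bool true bool true $  — expand B → ε
step 7: stack=$ bool G bool  input=bool true bool true $  — match bool
step 8: stack=$ bool G  input=true bool true $  — expand G → true
step 9: stack=$ bool true  input=true bool true $  — match true
step 10: stack=$ bool  input=bool true $  — match bool
step 11: stack=$  input=true $  — error: stack empty but input remains

true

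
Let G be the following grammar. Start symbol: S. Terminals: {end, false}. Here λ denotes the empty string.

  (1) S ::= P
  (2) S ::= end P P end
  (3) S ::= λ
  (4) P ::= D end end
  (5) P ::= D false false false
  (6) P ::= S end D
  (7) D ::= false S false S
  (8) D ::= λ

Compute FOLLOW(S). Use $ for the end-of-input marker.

FIRST(D): from D::=false S false S we get {false}; from D::=λ we get {λ}. So FIRST(D) = {λ, false}.
FIRST(S): from S::=P we get {end, false}; from S::=end P P end we get {end}; from S::=λ we get {λ}. So FIRST(S) = {λ, end, false}.
FIRST(P): from P::=D end end we get {end, false}; from P::=D false false false we get {false}; from P::=S end D we get {end, false}. So FIRST(P) = {end, false}.
FOLLOW(S) includes $ since S is the start symbol.
FOLLOW(S): in P::=S end D, S is followed by end D with FIRST {end}; in D::=false S false S (occurrence 1), S is followed by false S with FIRST {false}; in D::=false S false S (occurrence 2), the suffix after S is empty, so FOLLOW(S) ⊇ FOLLOW(D) = {$, end, false}. Thus FOLLOW(S) = {$, end, false}.
FOLLOW(P): in S::=P, the suffix after P is empty, so FOLLOW(P) ⊇ FOLLOW(S) = {$, end, false}; in S::=end P P end (occurrence 1), P is followed by P end with FIRST {end, false}; in S::=end P P end (occurrence 2), P is followed by end with FIRST {end}. Thus FOLLOW(P) = {$, end, false}.
FOLLOW(D): in P::=D end end, D is followed by end end with FIRST {end}; in P::=D false false false, D is followed by false false false with FIRST {false}; in P::=S end D, the suffix after D is empty, so FOLLOW(D) ⊇ FOLLOW(P) = {$, end, false}. Thus FOLLOW(D) = {$, end, false}.

{$, end, false}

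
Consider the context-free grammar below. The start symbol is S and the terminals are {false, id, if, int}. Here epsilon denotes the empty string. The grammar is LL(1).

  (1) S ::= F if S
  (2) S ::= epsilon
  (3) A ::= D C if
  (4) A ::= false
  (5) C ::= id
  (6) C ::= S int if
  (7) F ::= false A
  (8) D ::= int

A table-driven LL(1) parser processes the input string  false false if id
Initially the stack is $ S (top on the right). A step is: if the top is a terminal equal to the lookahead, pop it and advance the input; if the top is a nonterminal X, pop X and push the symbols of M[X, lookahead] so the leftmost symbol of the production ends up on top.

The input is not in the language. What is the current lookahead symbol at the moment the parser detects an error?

id

step 1: stack=$ S  input=false false if id $  — expand S ::= F if S
step 2: stack=$ S if F  input=false false if id $  — expand F ::= false A
step 3: stack=$ S if A false  input=false false if id $  — match false
step 4: stack=$ S if A  input=false if id $  — expand A ::= false
step 5: stack=$ S if false  input=false if id $  — match false
step 6: stack=$ S if  input=if id $  — match if
step 7: stack=$ S  input=id $  — error: M[S, id] is empty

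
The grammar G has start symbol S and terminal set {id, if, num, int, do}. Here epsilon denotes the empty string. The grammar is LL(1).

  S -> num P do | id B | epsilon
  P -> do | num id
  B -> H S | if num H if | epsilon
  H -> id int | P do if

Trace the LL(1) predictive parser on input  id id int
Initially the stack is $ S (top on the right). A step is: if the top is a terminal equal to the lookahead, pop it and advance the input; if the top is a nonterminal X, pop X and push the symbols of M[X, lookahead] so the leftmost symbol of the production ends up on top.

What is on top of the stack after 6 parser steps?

step 1: stack=$ S  input=id id int $  — expand S -> id B
step 2: stack=$ B id  input=id id int $  — match id
step 3: stack=$ B  input=id int $  — expand B -> H S
step 4: stack=$ S H  input=id int $  — expand H -> id int
step 5: stack=$ S int id  input=id int $  — match id
step 6: stack=$ S int  input=int $  — match int
Stack after step 6: $ S (top = S).

S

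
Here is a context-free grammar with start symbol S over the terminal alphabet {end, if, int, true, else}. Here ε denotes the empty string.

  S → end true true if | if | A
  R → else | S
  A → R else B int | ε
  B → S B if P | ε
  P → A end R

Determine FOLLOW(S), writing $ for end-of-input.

{$, else, end, if, int}

FIRST(S): from S→end true true if we get {end}; from S→if we get {if}; from S→A we get {ε, else, end, if}. So FIRST(S) = {ε, else, end, if}.
FIRST(R): from R→else we get {else}; from R→S we get {ε, else, end, if}. So FIRST(R) = {ε, else, end, if}.
FIRST(B): from B→S B if P we get {else, end, if}; from B→ε we get {ε}. So FIRST(B) = {ε, else, end, if}.
FIRST(A): from A→R else B int we get {else, end, if}; from A→ε we get {ε}. So FIRST(A) = {ε, else, end, if}.
FIRST(P): from P→A end R we get {else, end, if}. So FIRST(P) = {else, end, if}.
FOLLOW(S) includes $ since S is the start symbol.
FOLLOW(B): in A→R else B int, B is followed by int with FIRST {int}; in B→S B if P, B is followed by if P with FIRST {if}. Thus FOLLOW(B) = {if, int}.
FOLLOW(P): in B→S B if P, the suffix after P is empty, so FOLLOW(P) ⊇ FOLLOW(B) = {if, int}. Thus FOLLOW(P) = {if, int}.
FOLLOW(R): in A→R else B int, R is followed by else B int with FIRST {else}; in P→A end R, the suffix after R is empty, so FOLLOW(R) ⊇ FOLLOW(P) = {if, int}. Thus FOLLOW(R) = {else, if, int}.
FOLLOW(S): in R→S, the suffix after S is empty, so FOLLOW(S) ⊇ FOLLOW(R) = {else, if, int}; in B→S B if P, S is followed by B if P with FIRST {else, end, if}. Thus FOLLOW(S) = {$, else, end, if, int}.
FOLLOW(A): in S→A, the suffix after A is empty, so FOLLOW(A) ⊇ FOLLOW(S) = {$, else, end, if, int}; in P→A end R, A is followed by end R with FIRST {end}. Thus FOLLOW(A) = {$, else, end, if, int}.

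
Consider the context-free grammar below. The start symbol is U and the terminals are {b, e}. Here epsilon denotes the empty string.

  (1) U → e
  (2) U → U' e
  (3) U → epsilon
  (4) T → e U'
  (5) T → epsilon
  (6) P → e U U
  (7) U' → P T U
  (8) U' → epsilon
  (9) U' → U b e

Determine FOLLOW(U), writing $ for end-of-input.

FIRST(T) = {epsilon, e}
FIRST(P) = {e}
FIRST(U) = {epsilon, b, e}  (via U' e)
FIRST(U') = {epsilon, b, e}  (via P T U, U b e)
FOLLOW(U) includes $ since U is the start symbol.
FOLLOW(U): in P→e U U (occurrence 1), U is followed by U with FIRST {epsilon, b, e}; in P→e U U (occurrence 1), the suffix after U is nullable, so FOLLOW(U) ⊇ FOLLOW(P) = {b, e}; in P→e U U (occurrence 2), the suffix after U is empty, so FOLLOW(U) ⊇ FOLLOW(P) = {b, e}; in U'→P T U, the suffix after U is empty, so FOLLOW(U) ⊇ FOLLOW(U') = {b, e}; in U'→U b e, U is followed by b e with FIRST {b}. Thus FOLLOW(U) = {$, b, e}.
FOLLOW(T): in U'→P T U, T is followed by U with FIRST {epsilon, b, e}; in U'→P T U, the suffix after T is nullable, so FOLLOW(T) ⊇ FOLLOW(U') = {b, e}. Thus FOLLOW(T) = {b, e}.
FOLLOW(U'): in U→U' e, U' is followed by e with FIRST {e}; in T→e U', the suffix after U' is empty, so FOLLOW(U') ⊇ FOLLOW(T) = {b, e}. Thus FOLLOW(U') = {b, e}.
FOLLOW(P): in U'→P T U, P is followed by T U with FIRST {epsilon, b, e}; in U'→P T U, the suffix after P is nullable, so FOLLOW(P) ⊇ FOLLOW(U') = {b, e}. Thus FOLLOW(P) = {b, e}.

{$, b, e}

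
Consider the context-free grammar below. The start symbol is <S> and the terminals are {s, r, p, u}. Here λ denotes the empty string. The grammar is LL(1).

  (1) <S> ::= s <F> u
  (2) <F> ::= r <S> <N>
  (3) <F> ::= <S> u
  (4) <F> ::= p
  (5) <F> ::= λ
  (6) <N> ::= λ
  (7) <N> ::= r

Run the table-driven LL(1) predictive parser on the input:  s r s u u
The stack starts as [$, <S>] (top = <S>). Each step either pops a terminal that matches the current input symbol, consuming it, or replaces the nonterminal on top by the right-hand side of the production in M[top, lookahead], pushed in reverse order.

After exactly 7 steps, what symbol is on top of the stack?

u

     Stack            Input        Action
  1  $ <S>            s r s u u $  expand <S> ::= s <F> u
  2  $ u <F> s        s r s u u $  match s
  3  $ u <F>          r s u u $    expand <F> ::= r <S> <N>
  4  $ u <N> <S> r    r s u u $    match r
  5  $ u <N> <S>      s u u $      expand <S> ::= s <F> u
  6  $ u <N> u <F> s  s u u $      match s
  7  $ u <N> u <F>    u u $        expand <F> ::= λ
Stack after step 7: $ u <N> u (top = u).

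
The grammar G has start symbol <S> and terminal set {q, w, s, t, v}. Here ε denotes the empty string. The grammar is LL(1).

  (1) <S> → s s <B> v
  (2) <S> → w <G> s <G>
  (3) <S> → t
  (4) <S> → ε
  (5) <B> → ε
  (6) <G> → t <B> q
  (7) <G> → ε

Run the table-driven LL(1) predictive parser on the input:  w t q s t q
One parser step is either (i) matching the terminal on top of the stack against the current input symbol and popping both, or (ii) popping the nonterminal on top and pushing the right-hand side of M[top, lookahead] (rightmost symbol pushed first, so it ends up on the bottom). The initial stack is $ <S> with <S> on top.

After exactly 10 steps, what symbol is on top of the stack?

q

step 1: stack=$ <S>  input=w t q s t q $  — expand <S> → w <G> s <G>
step 2: stack=$ <G> s <G> w  input=w t q s t q $  — match w
step 3: stack=$ <G> s <G>  input=t q s t q $  — expand <G> → t <B> q
step 4: stack=$ <G> s q <B> t  input=t q s t q $  — match t
step 5: stack=$ <G> s q <B>  input=q s t q $  — expand <B> → ε
step 6: stack=$ <G> s q  input=q s t q $  — match q
step 7: stack=$ <G> s  input=s t q $  — match s
step 8: stack=$ <G>  input=t q $  — expand <G> → t <B> q
step 9: stack=$ q <B> t  input=t q $  — match t
step 10: stack=$ q <B>  input=q $  — expand <B> → ε
Stack after step 10: $ q (top = q).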